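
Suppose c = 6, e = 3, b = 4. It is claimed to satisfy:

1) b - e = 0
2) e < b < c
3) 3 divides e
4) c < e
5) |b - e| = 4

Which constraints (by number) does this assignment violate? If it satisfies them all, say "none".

1) b - e = 4 - 3 = 1, not 0  ✘
2) values 3 < 4 < 6  ✔
3) 3 / 3 = 1, so 3 divides 3  ✔
4) c = 6, e = 3; 6 ≥ 3 (want <)  ✘
5) |4 - 3| = 1, not 4  ✘

Constraints 1, 4, and 5 do not hold.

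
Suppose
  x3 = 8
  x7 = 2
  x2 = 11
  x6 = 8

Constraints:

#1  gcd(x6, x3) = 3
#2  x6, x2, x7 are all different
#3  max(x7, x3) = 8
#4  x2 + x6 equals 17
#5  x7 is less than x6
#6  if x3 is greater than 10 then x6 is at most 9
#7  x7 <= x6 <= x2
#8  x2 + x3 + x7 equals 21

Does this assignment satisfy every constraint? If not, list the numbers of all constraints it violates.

No — constraints 1 and 4 are not satisfied.

#1 gcd(8, 8) = 8, not 3  ✗
#2 values 8, 11, 2 are pairwise distinct  ✓
#3 max(2, 8) = 8  ✓
#4 x2 + x6 = 11 + 8 = 19, not 17  ✗
#5 x7 = 2, x6 = 8; 2 < 8  ✓
#6 x3 = 8, not > 10; antecedent false, conditional vacuously true  ✓
#7 values 2 <= 8 <= 11  ✓
#8 x2 + x3 + x7 = 11 + 8 + 2 = 21  ✓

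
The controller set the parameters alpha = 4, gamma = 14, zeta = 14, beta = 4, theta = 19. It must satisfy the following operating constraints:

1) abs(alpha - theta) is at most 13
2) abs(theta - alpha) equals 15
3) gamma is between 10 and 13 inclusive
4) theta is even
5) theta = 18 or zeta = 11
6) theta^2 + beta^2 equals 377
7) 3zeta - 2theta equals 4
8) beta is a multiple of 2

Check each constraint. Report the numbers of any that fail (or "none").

Violated: 1, 3, 4, and 5.

1) abs(4 - 19) = 15; 15 > 13, exceeds bound 13 — does not hold.
2) abs(19 - 4) = 15 — holds.
3) gamma = 14 is outside [10, 13] — does not hold.
4) theta = 19 is odd — does not hold.
5) theta = 19 ≠ 18 and zeta = 14 ≠ 11; both disjuncts false — does not hold.
6) theta^2 + beta^2 = 19^2 + 4^2 = 361 + 16 = 377 — holds.
7) 3zeta - 2theta = 3(14) - 2(19) = 4 — holds.
8) 4 / 2 = 2, so 2 divides 4 — holds.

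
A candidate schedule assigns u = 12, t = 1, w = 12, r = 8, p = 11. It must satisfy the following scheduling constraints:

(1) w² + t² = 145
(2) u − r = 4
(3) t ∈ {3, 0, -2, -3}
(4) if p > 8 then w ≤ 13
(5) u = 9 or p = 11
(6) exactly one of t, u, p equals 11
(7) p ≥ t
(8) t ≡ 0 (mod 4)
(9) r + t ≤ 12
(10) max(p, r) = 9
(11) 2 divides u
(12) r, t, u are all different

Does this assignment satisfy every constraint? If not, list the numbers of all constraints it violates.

(1) w² + t² = 12² + 1² = 144 + 1 = 145  ✓
(2) u − r = 12 − 8 = 4  ✓
(3) t = 1 is not in {3, 0, -2, -3}  ✗
(4) p = 11 > 8, so we need w ≤ 13; w = 12 ≤ 13  ✓
(5) u = 12 ≠ 9, but p = 11 = 11 (second disjunct)  ✓
(6) t=1, u=12, p=11; 1 of them equals 11  ✓
(7) p = 11, t = 1; 11 ≥ 1  ✓
(8) 1 mod 4 = 1, not 0  ✗
(9) r + t = 8 + 1 = 9; 9 ≤ 12  ✓
(10) max(11, 8) = 11, not 9  ✗
(11) 12 / 2 = 6, so 2 divides 12  ✓
(12) values 8, 1, 12 are pairwise distinct  ✓

The assignment fails constraints 3, 8, 10.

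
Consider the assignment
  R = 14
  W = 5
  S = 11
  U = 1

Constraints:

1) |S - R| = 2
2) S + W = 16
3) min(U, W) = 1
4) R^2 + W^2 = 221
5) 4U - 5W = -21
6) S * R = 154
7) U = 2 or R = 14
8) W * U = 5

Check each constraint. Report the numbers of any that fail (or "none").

1) |11 - 14| = 3, not 2  no
2) S + W = 11 + 5 = 16  yes
3) min(1, 5) = 1  yes
4) R^2 + W^2 = 14^2 + 5^2 = 196 + 25 = 221  yes
5) 4U - 5W = 4(1) - 5(5) = -21  yes
6) S * R = 11 * 14 = 154  yes
7) U = 1 ≠ 2, but R = 14 = 14 (second disjunct)  yes
8) W * U = 5 * 1 = 5  yes

Constraint 1 is violated.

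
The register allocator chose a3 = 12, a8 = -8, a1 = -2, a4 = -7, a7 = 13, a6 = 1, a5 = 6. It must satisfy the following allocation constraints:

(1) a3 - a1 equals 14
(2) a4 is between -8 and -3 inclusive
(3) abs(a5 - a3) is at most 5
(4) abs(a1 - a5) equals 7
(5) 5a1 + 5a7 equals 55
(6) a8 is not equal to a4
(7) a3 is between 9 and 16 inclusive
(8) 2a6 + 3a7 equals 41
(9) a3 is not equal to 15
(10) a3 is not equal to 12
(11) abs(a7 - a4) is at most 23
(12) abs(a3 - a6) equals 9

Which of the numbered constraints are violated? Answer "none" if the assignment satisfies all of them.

Violated: 3, 4, 10, and 12.

(1) a3 - a1 = 12 - (-2) = 14 — satisfied.
(2) a4 = -7 lies in [-8, -3] — satisfied.
(3) abs(6 - 12) = 6; 6 > 5, exceeds bound 5 — violated.
(4) abs(-2 - 6) = 8, not 7 — violated.
(5) 5a1 + 5a7 = 5(-2) + 5(13) = 55 — satisfied.
(6) a8 = -8, a4 = -7; distinct — satisfied.
(7) a3 = 12 lies in [9, 16] — satisfied.
(8) 2a6 + 3a7 = 2(1) + 3(13) = 41 — satisfied.
(9) a3 = 12, and 12 ≠ 15 — satisfied.
(10) a3 = 12, but 12 is required to differ — violated.
(11) abs(13 - (-7)) = 20; 20 ≤ 23 — satisfied.
(12) abs(12 - 1) = 11, not 9 — violated.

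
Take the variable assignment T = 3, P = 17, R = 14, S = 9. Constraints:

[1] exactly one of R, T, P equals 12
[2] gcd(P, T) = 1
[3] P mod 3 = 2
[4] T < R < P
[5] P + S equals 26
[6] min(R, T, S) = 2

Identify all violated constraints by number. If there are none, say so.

[1] R=14, T=3, P=17; 0 of them equal 12, not exactly one — violated.
[2] gcd(17, 3) = 1 — satisfied.
[3] 17 mod 3 = 2 — satisfied.
[4] values 3 < 14 < 17 — satisfied.
[5] P + S = 17 + 9 = 26 — satisfied.
[6] min(14, 3, 9) = 3, not 2 — violated.

Constraints 1, 6 are violated.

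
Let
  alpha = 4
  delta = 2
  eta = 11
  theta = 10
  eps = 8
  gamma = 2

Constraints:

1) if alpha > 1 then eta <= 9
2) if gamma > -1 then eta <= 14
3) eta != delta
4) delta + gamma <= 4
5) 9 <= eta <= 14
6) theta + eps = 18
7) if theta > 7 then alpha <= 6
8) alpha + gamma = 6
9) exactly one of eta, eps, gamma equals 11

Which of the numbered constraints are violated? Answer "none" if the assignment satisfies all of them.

Constraint 1 is violated.

1) alpha = 4 > 1, so we need eta ≤ 9; but eta = 11 > 9  false
2) gamma = 2 > -1, so we need eta ≤ 14; eta = 11 ≤ 14  true
3) eta = 11, delta = 2; distinct  true
4) delta + gamma = 2 + 2 = 4; 4 ≤ 4  true
5) eta = 11 lies in [9, 14]  true
6) theta + eps = 10 + 8 = 18  true
7) theta = 10 > 7, so we need alpha ≤ 6; alpha = 4 ≤ 6  true
8) alpha + gamma = 4 + 2 = 6  true
9) eta=11, eps=8, gamma=2; 1 of them equals 11  true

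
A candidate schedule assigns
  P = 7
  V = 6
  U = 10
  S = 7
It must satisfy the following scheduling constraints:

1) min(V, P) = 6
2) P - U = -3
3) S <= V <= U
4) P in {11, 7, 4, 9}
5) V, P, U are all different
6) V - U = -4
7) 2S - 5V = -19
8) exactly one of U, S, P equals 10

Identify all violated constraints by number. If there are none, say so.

No — constraints 3 and 7 are not satisfied.

1) min(6, 7) = 6 — holds.
2) P - U = 7 - 10 = -3 — holds.
3) values 7, 6, 10; S = 7 is not <= V = 6 — fails.
4) P = 7 is in {11, 7, 4, 9} — holds.
5) values 6, 7, 10 are pairwise distinct — holds.
6) V - U = 6 - 10 = -4 — holds.
7) 2S - 5V = 2(7) - 5(6) = -16, not -19 — fails.
8) U=10, S=7, P=7; 1 of them equals 10 — holds.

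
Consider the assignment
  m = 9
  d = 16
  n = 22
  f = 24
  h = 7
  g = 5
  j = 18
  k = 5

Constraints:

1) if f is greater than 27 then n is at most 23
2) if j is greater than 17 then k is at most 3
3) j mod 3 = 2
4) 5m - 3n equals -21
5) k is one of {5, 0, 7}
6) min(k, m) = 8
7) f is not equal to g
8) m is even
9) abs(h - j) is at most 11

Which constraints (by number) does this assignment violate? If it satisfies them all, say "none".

No — constraints 2, 3, 6, and 8 are not satisfied.

1) f = 24, not > 27; antecedent false, conditional vacuously true — holds.
2) j = 18 > 17, so we need k ≤ 3; but k = 5 > 3 — fails.
3) 18 mod 3 = 0, not 2 — fails.
4) 5m - 3n = 5(9) - 3(22) = -21 — holds.
5) k = 5 is in {5, 0, 7} — holds.
6) min(5, 9) = 5, not 8 — fails.
7) f = 24, g = 5; distinct — holds.
8) m = 9 is odd — fails.
9) abs(7 - 18) = 11; 11 ≤ 11 — holds.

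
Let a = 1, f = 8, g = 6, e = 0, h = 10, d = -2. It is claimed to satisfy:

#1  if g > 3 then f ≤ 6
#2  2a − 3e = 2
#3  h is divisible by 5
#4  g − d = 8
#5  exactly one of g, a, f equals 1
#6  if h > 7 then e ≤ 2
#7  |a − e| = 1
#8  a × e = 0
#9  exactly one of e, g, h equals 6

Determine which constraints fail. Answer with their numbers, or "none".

Constraint 1 is violated.

#1 g = 6 > 3, so we need f ≤ 6; but f = 8 > 6 — violated.
#2 2a − 3e = 2(1) − 3(0) = 2 — OK.
#3 10 / 5 = 2, so 5 divides 10 — OK.
#4 g − d = 6 − (-2) = 8 — OK.
#5 g=6, a=1, f=8; 1 of them equals 1 — OK.
#6 h = 10 > 7, so we need e ≤ 2; e = 0 ≤ 2 — OK.
#7 |1 − 0| = 1 — OK.
#8 a × e = 1 × 0 = 0 — OK.
#9 e=0, g=6, h=10; 1 of them equals 6 — OK.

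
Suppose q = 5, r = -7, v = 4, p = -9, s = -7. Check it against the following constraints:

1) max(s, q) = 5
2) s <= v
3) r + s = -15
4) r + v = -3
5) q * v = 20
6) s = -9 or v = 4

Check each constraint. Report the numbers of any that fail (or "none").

1) max(-7, 5) = 5  true
2) s = -7, v = 4; -7 ≤ 4  true
3) r + s = -7 + (-7) = -14, not -15  false
4) r + v = -7 + 4 = -3  true
5) q * v = 5 * 4 = 20  true
6) s = -7 ≠ -9, but v = 4 = 4 (second disjunct)  true

Constraint 3 is violated.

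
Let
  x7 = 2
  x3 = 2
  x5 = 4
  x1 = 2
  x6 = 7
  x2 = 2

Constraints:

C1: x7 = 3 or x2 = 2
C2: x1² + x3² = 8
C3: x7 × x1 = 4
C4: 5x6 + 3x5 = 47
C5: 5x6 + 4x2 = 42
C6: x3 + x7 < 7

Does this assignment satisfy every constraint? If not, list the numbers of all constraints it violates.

C1: x7 = 2 ≠ 3, but x2 = 2 = 2 (second disjunct)  holds
C2: x1² + x3² = 2² + 2² = 4 + 4 = 8  holds
C3: x7 × x1 = 2 × 2 = 4  holds
C4: 5x6 + 3x5 = 5(7) + 3(4) = 47  holds
C5: 5x6 + 4x2 = 5(7) + 4(2) = 43, not 42  fails
C6: x3 + x7 = 2 + 2 = 4; 4 < 7  holds

Violated: 5.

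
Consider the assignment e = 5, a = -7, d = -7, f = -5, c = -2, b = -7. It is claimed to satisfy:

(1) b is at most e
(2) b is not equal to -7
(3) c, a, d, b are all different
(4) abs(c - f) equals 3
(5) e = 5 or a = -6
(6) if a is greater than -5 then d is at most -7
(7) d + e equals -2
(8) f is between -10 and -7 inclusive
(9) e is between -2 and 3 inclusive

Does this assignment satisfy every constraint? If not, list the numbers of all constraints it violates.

(1) b = -7, e = 5; -7 ≤ 5 — holds.
(2) b = -7, but -7 is required to differ — fails.
(3) a = d = -7, not all different — fails.
(4) abs(-2 - (-5)) = 3 — holds.
(5) e = 5 = 5 (first disjunct) — holds.
(6) a = -7, not > -5; antecedent false, conditional vacuously true — holds.
(7) d + e = -7 + 5 = -2 — holds.
(8) f = -5 is outside [-10, -7] — fails.
(9) e = 5 is outside [-2, 3] — fails.

The assignment fails constraints 2, 3, 8, 9.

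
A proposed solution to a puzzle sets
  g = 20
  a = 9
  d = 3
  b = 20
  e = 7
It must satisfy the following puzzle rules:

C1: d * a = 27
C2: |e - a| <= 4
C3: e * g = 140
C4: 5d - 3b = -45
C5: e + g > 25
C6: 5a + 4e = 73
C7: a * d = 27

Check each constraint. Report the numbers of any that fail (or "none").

C1: d * a = 3 * 9 = 27 — holds.
C2: |7 - 9| = 2; 2 ≤ 4 — holds.
C3: e * g = 7 * 20 = 140 — holds.
C4: 5d - 3b = 5(3) - 3(20) = -45 — holds.
C5: e + g = 7 + 20 = 27; 27 > 25 — holds.
C6: 5a + 4e = 5(9) + 4(7) = 73 — holds.
C7: a * d = 9 * 3 = 27 — holds.

No violations.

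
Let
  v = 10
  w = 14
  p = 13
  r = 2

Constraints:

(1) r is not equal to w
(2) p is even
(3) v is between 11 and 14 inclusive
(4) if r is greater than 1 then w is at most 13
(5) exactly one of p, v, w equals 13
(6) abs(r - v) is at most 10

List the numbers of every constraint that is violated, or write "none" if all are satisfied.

No — constraints 2, 3, and 4 are not satisfied.

(1) r = 2, w = 14; distinct — satisfied.
(2) p = 13 is odd — violated.
(3) v = 10 is outside [11, 14] — violated.
(4) r = 2 > 1, so we need w ≤ 13; but w = 14 > 13 — violated.
(5) p=13, v=10, w=14; 1 of them equals 13 — satisfied.
(6) abs(2 - 10) = 8; 8 ≤ 10 — satisfied.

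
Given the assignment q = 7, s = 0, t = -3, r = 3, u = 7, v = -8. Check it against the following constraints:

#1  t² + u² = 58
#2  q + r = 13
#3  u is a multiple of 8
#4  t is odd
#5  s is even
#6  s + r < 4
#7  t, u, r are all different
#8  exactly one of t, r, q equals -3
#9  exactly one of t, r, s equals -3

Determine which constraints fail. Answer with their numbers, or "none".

#1 t² + u² = (-3)² + 7² = 9 + 49 = 58  holds
#2 q + r = 7 + 3 = 10, not 13  fails
#3 7 = 8×0 + 7, so 8 does not divide 7  fails
#4 t = -3 is odd  holds
#5 s = 0 is even  holds
#6 s + r = 0 + 3 = 3; 3 < 4  holds
#7 values -3, 7, 3 are pairwise distinct  holds
#8 t=-3, r=3, q=7; 1 of them equals -3  holds
#9 t=-3, r=3, s=0; 1 of them equals -3  holds

The assignment fails constraints 2 and 3.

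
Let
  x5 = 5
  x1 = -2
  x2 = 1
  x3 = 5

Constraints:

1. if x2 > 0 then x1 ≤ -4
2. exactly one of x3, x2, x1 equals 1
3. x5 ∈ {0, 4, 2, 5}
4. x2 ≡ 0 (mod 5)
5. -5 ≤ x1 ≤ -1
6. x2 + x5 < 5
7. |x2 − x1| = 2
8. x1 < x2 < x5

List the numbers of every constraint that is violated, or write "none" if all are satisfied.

1. x2 = 1 > 0, so we need x1 ≤ -4; but x1 = -2 > -4  no
2. x3=5, x2=1, x1=-2; 1 of them equals 1  yes
3. x5 = 5 is in {0, 4, 2, 5}  yes
4. 1 mod 5 = 1, not 0  no
5. x1 = -2 lies in [-5, -1]  yes
6. x2 + x5 = 1 + 5 = 6; 6 ≥ 5, bound 5 not met  no
7. |1 − (-2)| = 3, not 2  no
8. values -2 < 1 < 5  yes

Violated: 1, 4, 6, 7.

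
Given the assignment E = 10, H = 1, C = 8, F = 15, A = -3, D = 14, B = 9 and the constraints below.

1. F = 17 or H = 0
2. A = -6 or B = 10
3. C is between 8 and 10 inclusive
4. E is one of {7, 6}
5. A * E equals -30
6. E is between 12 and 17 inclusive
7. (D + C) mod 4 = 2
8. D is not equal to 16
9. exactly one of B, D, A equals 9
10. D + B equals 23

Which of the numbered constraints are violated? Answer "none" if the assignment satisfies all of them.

1. F = 15 ≠ 17 and H = 1 ≠ 0; both disjuncts false — violated.
2. A = -3 ≠ -6 and B = 9 ≠ 10; both disjuncts false — violated.
3. C = 8 lies in [8, 10] — satisfied.
4. E = 10 is not in {7, 6} — violated.
5. A * E = -3 * 10 = -30 — satisfied.
6. E = 10 is outside [12, 17] — violated.
7. D + C = 22; 22 mod 4 = 2 — satisfied.
8. D = 14, and 14 ≠ 16 — satisfied.
9. B=9, D=14, A=-3; 1 of them equals 9 — satisfied.
10. D + B = 14 + 9 = 23 — satisfied.

No — constraints 1, 2, 4, 6 are not satisfied.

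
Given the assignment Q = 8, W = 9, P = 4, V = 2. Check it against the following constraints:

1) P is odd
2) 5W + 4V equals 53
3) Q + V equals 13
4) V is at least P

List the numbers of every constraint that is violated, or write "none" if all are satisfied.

1) P = 4 is even  ✗
2) 5W + 4V = 5(9) + 4(2) = 53  ✓
3) Q + V = 8 + 2 = 10, not 13  ✗
4) V = 2, P = 4; 2 < 4 (want ≥)  ✗

The assignment fails constraints 1, 3, and 4.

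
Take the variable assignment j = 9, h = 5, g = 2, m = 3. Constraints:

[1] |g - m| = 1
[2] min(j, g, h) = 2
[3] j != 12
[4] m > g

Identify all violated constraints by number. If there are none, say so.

[1] |2 - 3| = 1  OK
[2] min(9, 2, 5) = 2  OK
[3] j = 9, and 9 ≠ 12  OK
[4] m = 3, g = 2; 3 > 2  OK

No violations.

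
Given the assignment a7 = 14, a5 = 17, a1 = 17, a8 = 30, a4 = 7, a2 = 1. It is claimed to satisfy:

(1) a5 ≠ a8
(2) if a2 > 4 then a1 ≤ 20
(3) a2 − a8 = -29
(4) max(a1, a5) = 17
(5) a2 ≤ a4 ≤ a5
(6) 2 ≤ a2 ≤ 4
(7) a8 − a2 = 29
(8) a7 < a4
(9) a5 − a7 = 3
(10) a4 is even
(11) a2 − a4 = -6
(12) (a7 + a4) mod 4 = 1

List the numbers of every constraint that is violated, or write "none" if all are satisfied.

(1) a5 = 17, a8 = 30; distinct — holds.
(2) a2 = 1, not > 4; antecedent false, conditional vacuously true — holds.
(3) a2 − a8 = 1 − 30 = -29 — holds.
(4) max(17, 17) = 17 — holds.
(5) values 1 ≤ 7 ≤ 17 — holds.
(6) a2 = 1 is outside [2, 4] — fails.
(7) a8 − a2 = 30 − 1 = 29 — holds.
(8) a7 = 14, a4 = 7; 14 ≥ 7 (want <) — fails.
(9) a5 − a7 = 17 − 14 = 3 — holds.
(10) a4 = 7 is odd — fails.
(11) a2 − a4 = 1 − 7 = -6 — holds.
(12) a7 + a4 = 21; 21 mod 4 = 1 — holds.

The assignment fails constraints 6, 8, and 10.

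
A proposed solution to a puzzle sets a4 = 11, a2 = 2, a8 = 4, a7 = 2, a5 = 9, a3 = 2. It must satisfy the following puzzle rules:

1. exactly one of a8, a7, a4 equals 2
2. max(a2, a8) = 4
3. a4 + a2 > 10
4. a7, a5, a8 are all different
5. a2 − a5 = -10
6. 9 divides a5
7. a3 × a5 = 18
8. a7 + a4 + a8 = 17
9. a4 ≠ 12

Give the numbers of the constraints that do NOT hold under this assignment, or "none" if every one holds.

The assignment fails constraint 5.

1. a8=4, a7=2, a4=11; 1 of them equals 2 — satisfied.
2. max(2, 4) = 4 — satisfied.
3. a4 + a2 = 11 + 2 = 13; 13 > 10 — satisfied.
4. values 2, 9, 4 are pairwise distinct — satisfied.
5. a2 − a5 = 2 − 9 = -7, not -10 — violated.
6. 9 / 9 = 1, so 9 divides 9 — satisfied.
7. a3 × a5 = 2 × 9 = 18 — satisfied.
8. a7 + a4 + a8 = 2 + 11 + 4 = 17 — satisfied.
9. a4 = 11, and 11 ≠ 12 — satisfied.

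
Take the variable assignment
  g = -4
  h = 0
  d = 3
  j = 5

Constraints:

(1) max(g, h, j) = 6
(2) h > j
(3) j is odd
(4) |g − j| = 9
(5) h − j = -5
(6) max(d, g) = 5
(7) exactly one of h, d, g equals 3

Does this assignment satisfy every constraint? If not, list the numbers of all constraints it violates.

No — constraints 1, 2, and 6 are not satisfied.

(1) max(-4, 0, 5) = 5, not 6  no
(2) h = 0, j = 5; 0 ≤ 5 (want >)  no
(3) j = 5 is odd  yes
(4) |-4 − 5| = 9  yes
(5) h − j = 0 − 5 = -5  yes
(6) max(3, -4) = 3, not 5  no
(7) h=0, d=3, g=-4; 1 of them equals 3  yes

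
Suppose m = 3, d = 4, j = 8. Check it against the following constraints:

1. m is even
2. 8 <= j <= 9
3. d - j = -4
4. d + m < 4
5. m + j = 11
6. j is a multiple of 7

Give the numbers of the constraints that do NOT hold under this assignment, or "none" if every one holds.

1. m = 3 is odd — violated.
2. j = 8 lies in [8, 9] — satisfied.
3. d - j = 4 - 8 = -4 — satisfied.
4. d + m = 4 + 3 = 7; 7 ≥ 4, bound 4 not met — violated.
5. m + j = 3 + 8 = 11 — satisfied.
6. 8 = 7*1 + 1, so 7 does not divide 8 — violated.

No — constraints 1, 4, 6 are not satisfied.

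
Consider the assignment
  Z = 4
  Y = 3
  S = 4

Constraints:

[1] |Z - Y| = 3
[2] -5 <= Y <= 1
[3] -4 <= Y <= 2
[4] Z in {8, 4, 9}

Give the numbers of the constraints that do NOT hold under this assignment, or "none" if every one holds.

The assignment fails constraints 1, 2, 3.

[1] |4 - 3| = 1, not 3 — fails.
[2] Y = 3 is outside [-5, 1] — fails.
[3] Y = 3 is outside [-4, 2] — fails.
[4] Z = 4 is in {8, 4, 9} — holds.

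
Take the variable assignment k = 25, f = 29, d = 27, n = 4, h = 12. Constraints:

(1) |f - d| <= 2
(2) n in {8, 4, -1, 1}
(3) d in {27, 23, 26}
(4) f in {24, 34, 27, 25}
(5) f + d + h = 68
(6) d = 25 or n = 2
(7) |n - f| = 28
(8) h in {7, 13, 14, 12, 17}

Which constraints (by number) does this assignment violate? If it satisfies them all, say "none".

The assignment fails constraints 4, 6, and 7.

(1) |29 - 27| = 2; 2 ≤ 2  true
(2) n = 4 is in {8, 4, -1, 1}  true
(3) d = 27 is in {27, 23, 26}  true
(4) f = 29 is not in {24, 34, 27, 25}  false
(5) f + d + h = 29 + 27 + 12 = 68  true
(6) d = 27 ≠ 25 and n = 4 ≠ 2; both disjuncts false  false
(7) |4 - 29| = 25, not 28  false
(8) h = 12 is in {7, 13, 14, 12, 17}  true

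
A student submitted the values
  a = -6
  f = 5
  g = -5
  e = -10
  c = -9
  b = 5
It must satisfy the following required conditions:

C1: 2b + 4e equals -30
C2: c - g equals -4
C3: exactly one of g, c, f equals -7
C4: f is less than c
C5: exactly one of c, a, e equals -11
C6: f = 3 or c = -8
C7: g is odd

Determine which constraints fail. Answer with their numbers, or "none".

Constraints 3, 4, 5, 6 do not hold.

C1: 2b + 4e = 2(5) + 4(-10) = -30 — satisfied.
C2: c - g = -9 - (-5) = -4 — satisfied.
C3: g=-5, c=-9, f=5; 0 of them equal -7, not exactly one — violated.
C4: f = 5, c = -9; 5 ≥ -9 (want <) — violated.
C5: c=-9, a=-6, e=-10; 0 of them equal -11, not exactly one — violated.
C6: f = 5 ≠ 3 and c = -9 ≠ -8; both disjuncts false — violated.
C7: g = -5 is odd — satisfied.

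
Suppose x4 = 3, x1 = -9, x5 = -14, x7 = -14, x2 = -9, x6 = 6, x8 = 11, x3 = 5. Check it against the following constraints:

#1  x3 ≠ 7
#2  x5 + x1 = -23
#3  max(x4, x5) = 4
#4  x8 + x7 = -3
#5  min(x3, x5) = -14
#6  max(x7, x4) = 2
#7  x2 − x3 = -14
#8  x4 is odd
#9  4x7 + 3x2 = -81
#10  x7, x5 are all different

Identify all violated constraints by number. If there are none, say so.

Constraints 3, 6, 9, and 10 do not hold.

#1 x3 = 5, and 5 ≠ 7  ✔
#2 x5 + x1 = -14 + (-9) = -23  ✔
#3 max(3, -14) = 3, not 4  ✘
#4 x8 + x7 = 11 + (-14) = -3  ✔
#5 min(5, -14) = -14  ✔
#6 max(-14, 3) = 3, not 2  ✘
#7 x2 − x3 = -9 − 5 = -14  ✔
#8 x4 = 3 is odd  ✔
#9 4x7 + 3x2 = 4(-14) + 3(-9) = -83, not -81  ✘
#10 x7 = x5 = -14, not all different  ✘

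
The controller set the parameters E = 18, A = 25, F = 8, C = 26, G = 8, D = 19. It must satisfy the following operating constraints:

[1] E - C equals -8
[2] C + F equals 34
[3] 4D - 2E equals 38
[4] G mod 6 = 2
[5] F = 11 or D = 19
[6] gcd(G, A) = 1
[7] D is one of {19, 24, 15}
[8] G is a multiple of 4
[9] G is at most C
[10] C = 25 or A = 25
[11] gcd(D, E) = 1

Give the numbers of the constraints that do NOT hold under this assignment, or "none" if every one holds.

No — constraint 3 is not satisfied.

[1] E - C = 18 - 26 = -8 — holds.
[2] C + F = 26 + 8 = 34 — holds.
[3] 4D - 2E = 4(19) - 2(18) = 40, not 38 — does not hold.
[4] 8 mod 6 = 2 — holds.
[5] F = 8 ≠ 11, but D = 19 = 19 (second disjunct) — holds.
[6] gcd(8, 25) = 1 — holds.
[7] D = 19 is in {19, 24, 15} — holds.
[8] 8 / 4 = 2, so 4 divides 8 — holds.
[9] G = 8, C = 26; 8 ≤ 26 — holds.
[10] C = 26 ≠ 25, but A = 25 = 25 (second disjunct) — holds.
[11] gcd(19, 18) = 1 — holds.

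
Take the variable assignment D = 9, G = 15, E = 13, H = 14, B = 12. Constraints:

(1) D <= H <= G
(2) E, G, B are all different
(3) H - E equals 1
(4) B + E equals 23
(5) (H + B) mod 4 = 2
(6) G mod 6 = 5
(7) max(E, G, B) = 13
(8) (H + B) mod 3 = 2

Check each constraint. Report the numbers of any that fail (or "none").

The assignment fails constraints 4, 6, 7.

(1) values 9 <= 14 <= 15 — OK.
(2) values 13, 15, 12 are pairwise distinct — OK.
(3) H - E = 14 - 13 = 1 — OK.
(4) B + E = 12 + 13 = 25, not 23 — violated.
(5) H + B = 26; 26 mod 4 = 2 — OK.
(6) 15 mod 6 = 3, not 5 — violated.
(7) max(13, 15, 12) = 15, not 13 — violated.
(8) H + B = 26; 26 mod 3 = 2 — OK.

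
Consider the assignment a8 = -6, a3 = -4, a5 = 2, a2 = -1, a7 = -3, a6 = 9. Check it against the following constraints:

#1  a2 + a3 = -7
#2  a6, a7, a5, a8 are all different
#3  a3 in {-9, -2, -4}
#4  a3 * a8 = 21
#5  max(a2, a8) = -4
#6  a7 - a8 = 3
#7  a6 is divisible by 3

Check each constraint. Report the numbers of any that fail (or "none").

#1 a2 + a3 = -1 + (-4) = -5, not -7 — does not hold.
#2 values 9, -3, 2, -6 are pairwise distinct — holds.
#3 a3 = -4 is in {-9, -2, -4} — holds.
#4 a3 * a8 = -4 * (-6) = 24, not 21 — does not hold.
#5 max(-1, -6) = -1, not -4 — does not hold.
#6 a7 - a8 = -3 - (-6) = 3 — holds.
#7 9 / 3 = 3, so 3 divides 9 — holds.

Constraints 1, 4, 5 do not hold.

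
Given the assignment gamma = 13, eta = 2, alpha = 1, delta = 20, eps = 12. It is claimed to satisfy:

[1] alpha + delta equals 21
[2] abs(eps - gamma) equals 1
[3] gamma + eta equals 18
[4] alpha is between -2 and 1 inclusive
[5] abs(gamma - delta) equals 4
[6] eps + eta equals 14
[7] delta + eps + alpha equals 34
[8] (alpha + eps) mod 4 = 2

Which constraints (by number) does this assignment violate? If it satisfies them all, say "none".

[1] alpha + delta = 1 + 20 = 21  holds
[2] abs(12 - 13) = 1  holds
[3] gamma + eta = 13 + 2 = 15, not 18  fails
[4] alpha = 1 lies in [-2, 1]  holds
[5] abs(13 - 20) = 7, not 4  fails
[6] eps + eta = 12 + 2 = 14  holds
[7] delta + eps + alpha = 20 + 12 + 1 = 33, not 34  fails
[8] alpha + eps = 13; 13 mod 4 = 1, not 2  fails

No — constraints 3, 5, 7, and 8 are not satisfied.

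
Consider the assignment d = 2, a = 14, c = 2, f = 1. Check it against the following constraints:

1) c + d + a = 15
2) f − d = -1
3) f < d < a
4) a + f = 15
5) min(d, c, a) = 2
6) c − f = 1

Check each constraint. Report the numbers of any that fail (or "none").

The assignment fails constraint 1.

1) c + d + a = 2 + 2 + 14 = 18, not 15 — fails.
2) f − d = 1 − 2 = -1 — holds.
3) values 1 < 2 < 14 — holds.
4) a + f = 14 + 1 = 15 — holds.
5) min(2, 2, 14) = 2 — holds.
6) c − f = 2 − 1 = 1 — holds.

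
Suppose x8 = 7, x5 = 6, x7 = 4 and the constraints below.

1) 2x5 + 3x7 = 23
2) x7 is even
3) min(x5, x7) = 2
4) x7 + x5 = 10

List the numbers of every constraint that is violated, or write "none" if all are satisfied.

Violated: 1 and 3.

1) 2x5 + 3x7 = 2(6) + 3(4) = 24, not 23  fails
2) x7 = 4 is even  holds
3) min(6, 4) = 4, not 2  fails
4) x7 + x5 = 4 + 6 = 10  holds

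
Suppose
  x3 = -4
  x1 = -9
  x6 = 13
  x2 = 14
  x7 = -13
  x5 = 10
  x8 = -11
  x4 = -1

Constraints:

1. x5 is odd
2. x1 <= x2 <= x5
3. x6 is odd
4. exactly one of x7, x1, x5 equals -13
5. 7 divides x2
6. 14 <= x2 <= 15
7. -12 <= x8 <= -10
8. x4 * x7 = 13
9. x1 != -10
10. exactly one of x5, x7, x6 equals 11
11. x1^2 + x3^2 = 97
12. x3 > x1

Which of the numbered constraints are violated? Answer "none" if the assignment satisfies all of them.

1. x5 = 10 is even — violated.
2. values -9, 14, 10; x2 = 14 is not <= x5 = 10 — violated.
3. x6 = 13 is odd — satisfied.
4. x7=-13, x1=-9, x5=10; 1 of them equals -13 — satisfied.
5. 14 / 7 = 2, so 7 divides 14 — satisfied.
6. x2 = 14 lies in [14, 15] — satisfied.
7. x8 = -11 lies in [-12, -10] — satisfied.
8. x4 * x7 = -1 * (-13) = 13 — satisfied.
9. x1 = -9, and -9 ≠ -10 — satisfied.
10. x5=10, x7=-13, x6=13; 0 of them equal 11, not exactly one — violated.
11. x1^2 + x3^2 = (-9)^2 + (-4)^2 = 81 + 16 = 97 — satisfied.
12. x3 = -4, x1 = -9; -4 > -9 — satisfied.

The assignment fails constraints 1, 2, 10.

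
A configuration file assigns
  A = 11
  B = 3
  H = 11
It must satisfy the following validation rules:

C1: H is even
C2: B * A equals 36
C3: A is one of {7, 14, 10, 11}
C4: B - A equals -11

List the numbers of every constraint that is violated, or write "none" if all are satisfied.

C1: H = 11 is odd — does not hold.
C2: B * A = 3 * 11 = 33, not 36 — does not hold.
C3: A = 11 is in {7, 14, 10, 11} — holds.
C4: B - A = 3 - 11 = -8, not -11 — does not hold.

Constraints 1, 2, and 4 are violated.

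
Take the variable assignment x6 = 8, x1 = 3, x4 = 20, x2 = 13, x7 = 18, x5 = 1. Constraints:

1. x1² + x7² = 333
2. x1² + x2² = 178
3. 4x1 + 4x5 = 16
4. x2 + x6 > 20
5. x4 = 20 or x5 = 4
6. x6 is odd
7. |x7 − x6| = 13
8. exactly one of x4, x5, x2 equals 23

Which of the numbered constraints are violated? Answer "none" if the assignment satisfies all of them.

The assignment fails constraints 6, 7, and 8.

1. x1² + x7² = 3² + 18² = 9 + 324 = 333 — OK.
2. x1² + x2² = 3² + 13² = 9 + 169 = 178 — OK.
3. 4x1 + 4x5 = 4(3) + 4(1) = 16 — OK.
4. x2 + x6 = 13 + 8 = 21; 21 > 20 — OK.
5. x4 = 20 = 20 (first disjunct) — OK.
6. x6 = 8 is even — violated.
7. |18 − 8| = 10, not 13 — violated.
8. x4=20, x5=1, x2=13; 0 of them equal 23, not exactly one — violated.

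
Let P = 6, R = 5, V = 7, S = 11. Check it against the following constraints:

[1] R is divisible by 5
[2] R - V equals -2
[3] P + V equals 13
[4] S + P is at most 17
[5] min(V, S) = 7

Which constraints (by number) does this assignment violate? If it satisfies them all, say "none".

No violations.

[1] 5 / 5 = 1, so 5 divides 5  ✓
[2] R - V = 5 - 7 = -2  ✓
[3] P + V = 6 + 7 = 13  ✓
[4] S + P = 11 + 6 = 17; 17 ≤ 17  ✓
[5] min(7, 11) = 7  ✓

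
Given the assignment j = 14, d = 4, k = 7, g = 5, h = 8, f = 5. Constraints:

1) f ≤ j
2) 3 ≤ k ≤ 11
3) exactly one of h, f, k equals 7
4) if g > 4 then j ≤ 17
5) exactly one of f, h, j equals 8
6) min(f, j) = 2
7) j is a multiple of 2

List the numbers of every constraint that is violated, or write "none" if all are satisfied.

1) f = 5, j = 14; 5 ≤ 14  holds
2) k = 7 lies in [3, 11]  holds
3) h=8, f=5, k=7; 1 of them equals 7  holds
4) g = 5 > 4, so we need j ≤ 17; j = 14 ≤ 17  holds
5) f=5, h=8, j=14; 1 of them equals 8  holds
6) min(5, 14) = 5, not 2  fails
7) 14 / 2 = 7, so 2 divides 14  holds

The assignment fails constraint 6.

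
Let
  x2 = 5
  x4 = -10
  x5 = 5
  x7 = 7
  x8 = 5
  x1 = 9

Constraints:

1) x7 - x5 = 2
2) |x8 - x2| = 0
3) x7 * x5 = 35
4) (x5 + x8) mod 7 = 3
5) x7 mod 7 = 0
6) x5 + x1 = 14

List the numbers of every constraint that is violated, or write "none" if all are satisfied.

Yes — all constraints hold.

1) x7 - x5 = 7 - 5 = 2  OK
2) |5 - 5| = 0  OK
3) x7 * x5 = 7 * 5 = 35  OK
4) x5 + x8 = 10; 10 mod 7 = 3  OK
5) 7 mod 7 = 0  OK
6) x5 + x1 = 5 + 9 = 14  OK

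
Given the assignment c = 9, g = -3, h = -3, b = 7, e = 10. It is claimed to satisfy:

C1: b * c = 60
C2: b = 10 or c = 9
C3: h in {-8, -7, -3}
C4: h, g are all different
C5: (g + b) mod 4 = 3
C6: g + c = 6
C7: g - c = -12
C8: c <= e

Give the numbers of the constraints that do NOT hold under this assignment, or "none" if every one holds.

C1: b * c = 7 * 9 = 63, not 60  FAIL
C2: b = 7 ≠ 10, but c = 9 = 9 (second disjunct)  OK
C3: h = -3 is in {-8, -7, -3}  OK
C4: h = g = -3, not all different  FAIL
C5: g + b = 4; 4 mod 4 = 0, not 3  FAIL
C6: g + c = -3 + 9 = 6  OK
C7: g - c = -3 - 9 = -12  OK
C8: c = 9, e = 10; 9 ≤ 10  OK

No — constraints 1, 4, 5 are not satisfied.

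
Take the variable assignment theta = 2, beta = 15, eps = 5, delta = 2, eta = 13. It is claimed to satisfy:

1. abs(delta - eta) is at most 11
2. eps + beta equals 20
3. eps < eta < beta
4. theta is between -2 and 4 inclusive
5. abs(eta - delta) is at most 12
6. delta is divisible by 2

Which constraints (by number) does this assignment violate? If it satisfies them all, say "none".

1. abs(2 - 13) = 11; 11 ≤ 11 — holds.
2. eps + beta = 5 + 15 = 20 — holds.
3. values 5 < 13 < 15 — holds.
4. theta = 2 lies in [-2, 4] — holds.
5. abs(13 - 2) = 11; 11 ≤ 12 — holds.
6. 2 / 2 = 1, so 2 divides 2 — holds.

None — every constraint holds.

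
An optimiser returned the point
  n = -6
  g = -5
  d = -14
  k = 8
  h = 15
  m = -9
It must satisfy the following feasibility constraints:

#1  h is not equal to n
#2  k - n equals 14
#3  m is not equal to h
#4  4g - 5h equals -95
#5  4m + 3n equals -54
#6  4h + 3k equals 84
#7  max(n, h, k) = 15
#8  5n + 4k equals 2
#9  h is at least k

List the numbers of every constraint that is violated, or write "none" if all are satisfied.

#1 h = 15, n = -6; distinct — holds.
#2 k - n = 8 - (-6) = 14 — holds.
#3 m = -9, h = 15; distinct — holds.
#4 4g - 5h = 4(-5) - 5(15) = -95 — holds.
#5 4m + 3n = 4(-9) + 3(-6) = -54 — holds.
#6 4h + 3k = 4(15) + 3(8) = 84 — holds.
#7 max(-6, 15, 8) = 15 — holds.
#8 5n + 4k = 5(-6) + 4(8) = 2 — holds.
#9 h = 15, k = 8; 15 ≥ 8 — holds.

None — every constraint holds.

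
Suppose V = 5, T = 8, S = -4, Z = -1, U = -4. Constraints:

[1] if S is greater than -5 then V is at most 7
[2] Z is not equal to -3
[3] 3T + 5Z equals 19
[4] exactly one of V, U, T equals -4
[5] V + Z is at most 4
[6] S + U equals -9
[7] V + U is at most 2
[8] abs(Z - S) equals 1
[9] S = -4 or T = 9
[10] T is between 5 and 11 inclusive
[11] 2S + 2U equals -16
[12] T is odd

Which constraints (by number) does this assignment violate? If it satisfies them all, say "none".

Constraints 6, 8, 12 do not hold.

[1] S = -4 > -5, so we need V ≤ 7; V = 5 ≤ 7 — holds.
[2] Z = -1, and -1 ≠ -3 — holds.
[3] 3T + 5Z = 3(8) + 5(-1) = 19 — holds.
[4] V=5, U=-4, T=8; 1 of them equals -4 — holds.
[5] V + Z = 5 + (-1) = 4; 4 ≤ 4 — holds.
[6] S + U = -4 + (-4) = -8, not -9 — fails.
[7] V + U = 5 + (-4) = 1; 1 ≤ 2 — holds.
[8] abs(-1 - (-4)) = 3, not 1 — fails.
[9] S = -4 = -4 (first disjunct) — holds.
[10] T = 8 lies in [5, 11] — holds.
[11] 2S + 2U = 2(-4) + 2(-4) = -16 — holds.
[12] T = 8 is even — fails.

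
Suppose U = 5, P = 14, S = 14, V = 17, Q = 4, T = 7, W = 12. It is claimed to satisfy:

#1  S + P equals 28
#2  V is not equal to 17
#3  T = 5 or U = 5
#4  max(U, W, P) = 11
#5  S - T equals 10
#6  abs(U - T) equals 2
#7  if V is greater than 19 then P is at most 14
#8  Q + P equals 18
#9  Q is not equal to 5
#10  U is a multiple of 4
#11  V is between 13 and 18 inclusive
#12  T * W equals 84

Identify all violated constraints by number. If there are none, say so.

#1 S + P = 14 + 14 = 28 — OK.
#2 V = 17, but 17 is required to differ — violated.
#3 T = 7 ≠ 5, but U = 5 = 5 (second disjunct) — OK.
#4 max(5, 12, 14) = 14, not 11 — violated.
#5 S - T = 14 - 7 = 7, not 10 — violated.
#6 abs(5 - 7) = 2 — OK.
#7 V = 17, not > 19; antecedent false, conditional vacuously true — OK.
#8 Q + P = 4 + 14 = 18 — OK.
#9 Q = 4, and 4 ≠ 5 — OK.
#10 5 = 4*1 + 1, so 4 does not divide 5 — violated.
#11 V = 17 lies in [13, 18] — OK.
#12 T * W = 7 * 12 = 84 — OK.

Violated: 2, 4, 5, 10.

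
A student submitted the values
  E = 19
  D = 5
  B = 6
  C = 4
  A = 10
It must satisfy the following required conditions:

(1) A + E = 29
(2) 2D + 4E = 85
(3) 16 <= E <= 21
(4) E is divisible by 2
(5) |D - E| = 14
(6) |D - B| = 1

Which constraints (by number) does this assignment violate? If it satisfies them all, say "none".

(1) A + E = 10 + 19 = 29 — holds.
(2) 2D + 4E = 2(5) + 4(19) = 86, not 85 — fails.
(3) E = 19 lies in [16, 21] — holds.
(4) 19 = 2*9 + 1, so 2 does not divide 19 — fails.
(5) |5 - 19| = 14 — holds.
(6) |5 - 6| = 1 — holds.

Constraints 2 and 4 are violated.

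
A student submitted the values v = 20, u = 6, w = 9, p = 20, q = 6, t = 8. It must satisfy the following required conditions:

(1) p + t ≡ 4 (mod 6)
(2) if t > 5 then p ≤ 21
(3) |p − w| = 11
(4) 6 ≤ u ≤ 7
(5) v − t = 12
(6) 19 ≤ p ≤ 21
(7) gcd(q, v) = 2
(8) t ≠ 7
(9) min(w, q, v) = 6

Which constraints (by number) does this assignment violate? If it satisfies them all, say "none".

No violations.

(1) p + t = 28; 28 mod 6 = 4 — holds.
(2) t = 8 > 5, so we need p ≤ 21; p = 20 ≤ 21 — holds.
(3) |20 − 9| = 11 — holds.
(4) u = 6 lies in [6, 7] — holds.
(5) v − t = 20 − 8 = 12 — holds.
(6) p = 20 lies in [19, 21] — holds.
(7) gcd(6, 20) = 2 — holds.
(8) t = 8, and 8 ≠ 7 — holds.
(9) min(9, 6, 20) = 6 — holds.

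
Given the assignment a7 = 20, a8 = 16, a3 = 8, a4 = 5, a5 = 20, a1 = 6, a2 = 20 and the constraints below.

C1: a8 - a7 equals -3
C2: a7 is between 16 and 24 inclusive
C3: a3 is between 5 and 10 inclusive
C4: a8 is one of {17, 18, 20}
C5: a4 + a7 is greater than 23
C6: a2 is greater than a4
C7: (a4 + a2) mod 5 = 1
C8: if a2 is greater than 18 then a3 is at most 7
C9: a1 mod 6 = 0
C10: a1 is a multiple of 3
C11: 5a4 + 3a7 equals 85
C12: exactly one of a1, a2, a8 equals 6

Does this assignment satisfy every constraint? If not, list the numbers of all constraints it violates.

Violated: 1, 4, 7, and 8.

C1: a8 - a7 = 16 - 20 = -4, not -3 — does not hold.
C2: a7 = 20 lies in [16, 24] — holds.
C3: a3 = 8 lies in [5, 10] — holds.
C4: a8 = 16 is not in {17, 18, 20} — does not hold.
C5: a4 + a7 = 5 + 20 = 25; 25 > 23 — holds.
C6: a2 = 20, a4 = 5; 20 > 5 — holds.
C7: a4 + a2 = 25; 25 mod 5 = 0, not 1 — does not hold.
C8: a2 = 20 > 18, so we need a3 ≤ 7; but a3 = 8 > 7 — does not hold.
C9: 6 mod 6 = 0 — holds.
C10: 6 / 3 = 2, so 3 divides 6 — holds.
C11: 5a4 + 3a7 = 5(5) + 3(20) = 85 — holds.
C12: a1=6, a2=20, a8=16; 1 of them equals 6 — holds.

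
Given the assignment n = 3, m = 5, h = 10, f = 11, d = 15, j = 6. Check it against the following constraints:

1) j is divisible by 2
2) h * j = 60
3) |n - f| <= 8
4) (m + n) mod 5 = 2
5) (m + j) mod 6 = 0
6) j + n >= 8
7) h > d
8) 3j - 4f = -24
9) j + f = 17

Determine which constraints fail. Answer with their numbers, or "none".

1) 6 / 2 = 3, so 2 divides 6  OK
2) h * j = 10 * 6 = 60  OK
3) |3 - 11| = 8; 8 ≤ 8  OK
4) m + n = 8; 8 mod 5 = 3, not 2  FAIL
5) m + j = 11; 11 mod 6 = 5, not 0  FAIL
6) j + n = 6 + 3 = 9; 9 ≥ 8  OK
7) h = 10, d = 15; 10 ≤ 15 (want >)  FAIL
8) 3j - 4f = 3(6) - 4(11) = -26, not -24  FAIL
9) j + f = 6 + 11 = 17  OK

No — constraints 4, 5, 7, 8 are not satisfied.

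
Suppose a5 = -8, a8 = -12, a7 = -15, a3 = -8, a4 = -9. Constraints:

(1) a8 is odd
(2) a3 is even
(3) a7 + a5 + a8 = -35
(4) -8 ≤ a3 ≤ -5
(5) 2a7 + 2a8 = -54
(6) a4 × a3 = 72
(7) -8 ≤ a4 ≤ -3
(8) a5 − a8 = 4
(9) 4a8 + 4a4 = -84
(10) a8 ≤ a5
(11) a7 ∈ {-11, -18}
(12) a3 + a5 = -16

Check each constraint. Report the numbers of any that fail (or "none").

No — constraints 1, 7, and 11 are not satisfied.

(1) a8 = -12 is even — fails.
(2) a3 = -8 is even — holds.
(3) a7 + a5 + a8 = -15 + (-8) + (-12) = -35 — holds.
(4) a3 = -8 lies in [-8, -5] — holds.
(5) 2a7 + 2a8 = 2(-15) + 2(-12) = -54 — holds.
(6) a4 × a3 = -9 × (-8) = 72 — holds.
(7) a4 = -9 is outside [-8, -3] — fails.
(8) a5 − a8 = -8 − (-12) = 4 — holds.
(9) 4a8 + 4a4 = 4(-12) + 4(-9) = -84 — holds.
(10) a8 = -12, a5 = -8; -12 ≤ -8 — holds.
(11) a7 = -15 is not in {-11, -18} — fails.
(12) a3 + a5 = -8 + (-8) = -16 — holds.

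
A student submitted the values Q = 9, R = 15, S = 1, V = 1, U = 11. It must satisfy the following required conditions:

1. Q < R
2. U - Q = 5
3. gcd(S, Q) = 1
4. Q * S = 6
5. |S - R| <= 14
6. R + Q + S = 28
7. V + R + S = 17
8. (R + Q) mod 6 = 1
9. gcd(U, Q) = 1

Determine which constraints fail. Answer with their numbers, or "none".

1. Q = 9, R = 15; 9 < 15  OK
2. U - Q = 11 - 9 = 2, not 5  FAIL
3. gcd(1, 9) = 1  OK
4. Q * S = 9 * 1 = 9, not 6  FAIL
5. |1 - 15| = 14; 14 ≤ 14  OK
6. R + Q + S = 15 + 9 + 1 = 25, not 28  FAIL
7. V + R + S = 1 + 15 + 1 = 17  OK
8. R + Q = 24; 24 mod 6 = 0, not 1  FAIL
9. gcd(11, 9) = 1  OK

Constraints 2, 4, 6, and 8 do not hold.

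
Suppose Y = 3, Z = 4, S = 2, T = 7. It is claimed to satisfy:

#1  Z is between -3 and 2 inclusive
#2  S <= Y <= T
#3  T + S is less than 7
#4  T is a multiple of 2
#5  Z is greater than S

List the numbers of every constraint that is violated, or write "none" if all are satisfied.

#1 Z = 4 is outside [-3, 2]  no
#2 values 2 <= 3 <= 7  yes
#3 T + S = 7 + 2 = 9; 9 ≥ 7, bound 7 not met  no
#4 7 = 2*3 + 1, so 2 does not divide 7  no
#5 Z = 4, S = 2; 4 > 2  yes

Violated: 1, 3, and 4.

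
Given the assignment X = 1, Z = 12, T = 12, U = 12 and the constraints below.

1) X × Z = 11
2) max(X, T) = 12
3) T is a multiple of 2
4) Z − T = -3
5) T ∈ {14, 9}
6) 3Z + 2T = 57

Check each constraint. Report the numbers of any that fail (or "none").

1) X × Z = 1 × 12 = 12, not 11  FAIL
2) max(1, 12) = 12  OK
3) 12 / 2 = 6, so 2 divides 12  OK
4) Z − T = 12 − 12 = 0, not -3  FAIL
5) T = 12 is not in {14, 9}  FAIL
6) 3Z + 2T = 3(12) + 2(12) = 60, not 57  FAIL

Constraints 1, 4, 5, and 6 do not hold.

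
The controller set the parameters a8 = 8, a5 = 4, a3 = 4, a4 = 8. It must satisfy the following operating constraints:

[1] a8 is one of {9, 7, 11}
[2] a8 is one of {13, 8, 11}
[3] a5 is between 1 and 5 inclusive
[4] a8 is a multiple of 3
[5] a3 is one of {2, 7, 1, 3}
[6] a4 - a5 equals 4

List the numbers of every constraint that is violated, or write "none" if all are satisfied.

[1] a8 = 8 is not in {9, 7, 11}  FAIL
[2] a8 = 8 is in {13, 8, 11}  OK
[3] a5 = 4 lies in [1, 5]  OK
[4] 8 = 3*2 + 2, so 3 does not divide 8  FAIL
[5] a3 = 4 is not in {2, 7, 1, 3}  FAIL
[6] a4 - a5 = 8 - 4 = 4  OK

Constraints 1, 4, 5 are violated.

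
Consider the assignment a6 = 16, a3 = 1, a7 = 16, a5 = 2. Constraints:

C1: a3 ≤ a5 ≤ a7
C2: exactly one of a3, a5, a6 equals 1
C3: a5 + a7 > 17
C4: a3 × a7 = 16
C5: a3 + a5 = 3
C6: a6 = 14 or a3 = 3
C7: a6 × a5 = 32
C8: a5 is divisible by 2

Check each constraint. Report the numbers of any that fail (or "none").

No — constraint 6 is not satisfied.

C1: values 1 ≤ 2 ≤ 16 — holds.
C2: a3=1, a5=2, a6=16; 1 of them equals 1 — holds.
C3: a5 + a7 = 2 + 16 = 18; 18 > 17 — holds.
C4: a3 × a7 = 1 × 16 = 16 — holds.
C5: a3 + a5 = 1 + 2 = 3 — holds.
C6: a6 = 16 ≠ 14 and a3 = 1 ≠ 3; both disjuncts false — does not hold.
C7: a6 × a5 = 16 × 2 = 32 — holds.
C8: 2 / 2 = 1, so 2 divides 2 — holds.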